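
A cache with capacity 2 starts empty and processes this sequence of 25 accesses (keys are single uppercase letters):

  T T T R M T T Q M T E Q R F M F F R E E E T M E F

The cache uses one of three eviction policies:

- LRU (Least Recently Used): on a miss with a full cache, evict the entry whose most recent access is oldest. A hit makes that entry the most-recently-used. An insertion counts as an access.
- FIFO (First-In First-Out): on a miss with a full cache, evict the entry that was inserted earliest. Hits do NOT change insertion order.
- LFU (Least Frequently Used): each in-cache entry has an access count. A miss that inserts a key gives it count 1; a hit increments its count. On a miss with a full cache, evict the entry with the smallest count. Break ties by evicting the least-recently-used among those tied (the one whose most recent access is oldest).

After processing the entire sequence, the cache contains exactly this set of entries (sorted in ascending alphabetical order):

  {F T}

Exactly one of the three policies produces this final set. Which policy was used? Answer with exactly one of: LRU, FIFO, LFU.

Answer: LFU

Derivation:
Simulating under each policy and comparing final sets:
  LRU: final set = {E F} -> differs
  FIFO: final set = {E F} -> differs
  LFU: final set = {F T} -> MATCHES target
Only LFU produces the target set.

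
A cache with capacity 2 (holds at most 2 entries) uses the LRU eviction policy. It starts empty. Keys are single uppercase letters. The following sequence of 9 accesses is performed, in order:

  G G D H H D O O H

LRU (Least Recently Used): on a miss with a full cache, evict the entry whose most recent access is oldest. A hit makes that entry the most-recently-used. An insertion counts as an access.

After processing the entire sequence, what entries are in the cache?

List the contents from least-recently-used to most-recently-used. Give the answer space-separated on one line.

LRU simulation (capacity=2):
  1. access G: MISS. Cache (LRU->MRU): [G]
  2. access G: HIT. Cache (LRU->MRU): [G]
  3. access D: MISS. Cache (LRU->MRU): [G D]
  4. access H: MISS, evict G. Cache (LRU->MRU): [D H]
  5. access H: HIT. Cache (LRU->MRU): [D H]
  6. access D: HIT. Cache (LRU->MRU): [H D]
  7. access O: MISS, evict H. Cache (LRU->MRU): [D O]
  8. access O: HIT. Cache (LRU->MRU): [D O]
  9. access H: MISS, evict D. Cache (LRU->MRU): [O H]
Total: 4 hits, 5 misses, 3 evictions

Answer: O H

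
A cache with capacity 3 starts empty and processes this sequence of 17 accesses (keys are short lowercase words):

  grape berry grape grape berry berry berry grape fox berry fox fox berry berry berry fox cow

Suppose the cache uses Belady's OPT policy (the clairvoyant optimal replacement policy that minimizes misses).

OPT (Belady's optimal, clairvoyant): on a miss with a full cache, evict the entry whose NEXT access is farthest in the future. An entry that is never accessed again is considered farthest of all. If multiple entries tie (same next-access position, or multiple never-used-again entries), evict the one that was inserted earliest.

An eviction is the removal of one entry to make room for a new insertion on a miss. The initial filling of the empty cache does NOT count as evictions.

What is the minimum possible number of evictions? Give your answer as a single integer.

Answer: 1

Derivation:
OPT (Belady) simulation (capacity=3):
  1. access grape: MISS. Cache: [grape]
  2. access berry: MISS. Cache: [grape berry]
  3. access grape: HIT. Next use of grape: step 4. Cache: [grape berry]
  4. access grape: HIT. Next use of grape: step 8. Cache: [grape berry]
  5. access berry: HIT. Next use of berry: step 6. Cache: [grape berry]
  6. access berry: HIT. Next use of berry: step 7. Cache: [grape berry]
  7. access berry: HIT. Next use of berry: step 10. Cache: [grape berry]
  8. access grape: HIT. Next use of grape: never. Cache: [grape berry]
  9. access fox: MISS. Cache: [grape berry fox]
  10. access berry: HIT. Next use of berry: step 13. Cache: [grape berry fox]
  11. access fox: HIT. Next use of fox: step 12. Cache: [grape berry fox]
  12. access fox: HIT. Next use of fox: step 16. Cache: [grape berry fox]
  13. access berry: HIT. Next use of berry: step 14. Cache: [grape berry fox]
  14. access berry: HIT. Next use of berry: step 15. Cache: [grape berry fox]
  15. access berry: HIT. Next use of berry: never. Cache: [grape berry fox]
  16. access fox: HIT. Next use of fox: never. Cache: [grape berry fox]
  17. access cow: MISS, evict grape (next use: never). Cache: [berry fox cow]
Total: 13 hits, 4 misses, 1 evictions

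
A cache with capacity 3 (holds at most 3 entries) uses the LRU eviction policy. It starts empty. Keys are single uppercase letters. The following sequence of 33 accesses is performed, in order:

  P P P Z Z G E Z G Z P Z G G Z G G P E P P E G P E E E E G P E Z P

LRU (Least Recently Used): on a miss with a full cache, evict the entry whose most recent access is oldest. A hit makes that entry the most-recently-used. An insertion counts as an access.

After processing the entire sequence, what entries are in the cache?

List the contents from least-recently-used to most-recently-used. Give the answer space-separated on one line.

LRU simulation (capacity=3):
  1. access P: MISS. Cache (LRU->MRU): [P]
  2. access P: HIT. Cache (LRU->MRU): [P]
  3. access P: HIT. Cache (LRU->MRU): [P]
  4. access Z: MISS. Cache (LRU->MRU): [P Z]
  5. access Z: HIT. Cache (LRU->MRU): [P Z]
  6. access G: MISS. Cache (LRU->MRU): [P Z G]
  7. access E: MISS, evict P. Cache (LRU->MRU): [Z G E]
  8. access Z: HIT. Cache (LRU->MRU): [G E Z]
  9. access G: HIT. Cache (LRU->MRU): [E Z G]
  10. access Z: HIT. Cache (LRU->MRU): [E G Z]
  11. access P: MISS, evict E. Cache (LRU->MRU): [G Z P]
  12. access Z: HIT. Cache (LRU->MRU): [G P Z]
  13. access G: HIT. Cache (LRU->MRU): [P Z G]
  14. access G: HIT. Cache (LRU->MRU): [P Z G]
  15. access Z: HIT. Cache (LRU->MRU): [P G Z]
  16. access G: HIT. Cache (LRU->MRU): [P Z G]
  17. access G: HIT. Cache (LRU->MRU): [P Z G]
  18. access P: HIT. Cache (LRU->MRU): [Z G P]
  19. access E: MISS, evict Z. Cache (LRU->MRU): [G P E]
  20. access P: HIT. Cache (LRU->MRU): [G E P]
  21. access P: HIT. Cache (LRU->MRU): [G E P]
  22. access E: HIT. Cache (LRU->MRU): [G P E]
  23. access G: HIT. Cache (LRU->MRU): [P E G]
  24. access P: HIT. Cache (LRU->MRU): [E G P]
  25. access E: HIT. Cache (LRU->MRU): [G P E]
  26. access E: HIT. Cache (LRU->MRU): [G P E]
  27. access E: HIT. Cache (LRU->MRU): [G P E]
  28. access E: HIT. Cache (LRU->MRU): [G P E]
  29. access G: HIT. Cache (LRU->MRU): [P E G]
  30. access P: HIT. Cache (LRU->MRU): [E G P]
  31. access E: HIT. Cache (LRU->MRU): [G P E]
  32. access Z: MISS, evict G. Cache (LRU->MRU): [P E Z]
  33. access P: HIT. Cache (LRU->MRU): [E Z P]
Total: 26 hits, 7 misses, 4 evictions

Answer: E Z P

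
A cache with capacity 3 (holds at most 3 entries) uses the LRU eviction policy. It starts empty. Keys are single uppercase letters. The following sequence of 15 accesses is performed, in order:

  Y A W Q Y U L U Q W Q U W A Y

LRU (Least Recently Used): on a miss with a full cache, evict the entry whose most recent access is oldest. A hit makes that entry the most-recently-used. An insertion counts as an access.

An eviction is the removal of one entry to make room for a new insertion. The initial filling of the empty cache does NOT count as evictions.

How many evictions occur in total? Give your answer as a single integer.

LRU simulation (capacity=3):
  1. access Y: MISS. Cache (LRU->MRU): [Y]
  2. access A: MISS. Cache (LRU->MRU): [Y A]
  3. access W: MISS. Cache (LRU->MRU): [Y A W]
  4. access Q: MISS, evict Y. Cache (LRU->MRU): [A W Q]
  5. access Y: MISS, evict A. Cache (LRU->MRU): [W Q Y]
  6. access U: MISS, evict W. Cache (LRU->MRU): [Q Y U]
  7. access L: MISS, evict Q. Cache (LRU->MRU): [Y U L]
  8. access U: HIT. Cache (LRU->MRU): [Y L U]
  9. access Q: MISS, evict Y. Cache (LRU->MRU): [L U Q]
  10. access W: MISS, evict L. Cache (LRU->MRU): [U Q W]
  11. access Q: HIT. Cache (LRU->MRU): [U W Q]
  12. access U: HIT. Cache (LRU->MRU): [W Q U]
  13. access W: HIT. Cache (LRU->MRU): [Q U W]
  14. access A: MISS, evict Q. Cache (LRU->MRU): [U W A]
  15. access Y: MISS, evict U. Cache (LRU->MRU): [W A Y]
Total: 4 hits, 11 misses, 8 evictions

Answer: 8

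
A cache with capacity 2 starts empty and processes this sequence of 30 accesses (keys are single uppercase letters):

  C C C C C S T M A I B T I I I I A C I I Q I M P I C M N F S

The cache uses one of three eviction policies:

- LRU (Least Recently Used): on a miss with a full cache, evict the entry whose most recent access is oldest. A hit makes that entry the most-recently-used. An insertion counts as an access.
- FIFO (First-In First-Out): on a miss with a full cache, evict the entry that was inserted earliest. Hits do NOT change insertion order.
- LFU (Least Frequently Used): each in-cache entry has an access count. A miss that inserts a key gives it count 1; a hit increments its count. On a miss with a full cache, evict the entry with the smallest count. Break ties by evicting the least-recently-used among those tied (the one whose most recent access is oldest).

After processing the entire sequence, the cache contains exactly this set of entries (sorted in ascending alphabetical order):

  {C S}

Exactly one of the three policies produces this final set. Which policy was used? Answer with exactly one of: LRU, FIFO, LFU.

Simulating under each policy and comparing final sets:
  LRU: final set = {F S} -> differs
  FIFO: final set = {F S} -> differs
  LFU: final set = {C S} -> MATCHES target
Only LFU produces the target set.

Answer: LFU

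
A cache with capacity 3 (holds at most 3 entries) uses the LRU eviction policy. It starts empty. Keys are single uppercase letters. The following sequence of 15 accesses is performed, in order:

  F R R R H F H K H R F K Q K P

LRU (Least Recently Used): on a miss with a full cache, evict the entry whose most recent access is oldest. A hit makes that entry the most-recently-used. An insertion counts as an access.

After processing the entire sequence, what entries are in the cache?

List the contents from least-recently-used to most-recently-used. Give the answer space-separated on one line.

LRU simulation (capacity=3):
  1. access F: MISS. Cache (LRU->MRU): [F]
  2. access R: MISS. Cache (LRU->MRU): [F R]
  3. access R: HIT. Cache (LRU->MRU): [F R]
  4. access R: HIT. Cache (LRU->MRU): [F R]
  5. access H: MISS. Cache (LRU->MRU): [F R H]
  6. access F: HIT. Cache (LRU->MRU): [R H F]
  7. access H: HIT. Cache (LRU->MRU): [R F H]
  8. access K: MISS, evict R. Cache (LRU->MRU): [F H K]
  9. access H: HIT. Cache (LRU->MRU): [F K H]
  10. access R: MISS, evict F. Cache (LRU->MRU): [K H R]
  11. access F: MISS, evict K. Cache (LRU->MRU): [H R F]
  12. access K: MISS, evict H. Cache (LRU->MRU): [R F K]
  13. access Q: MISS, evict R. Cache (LRU->MRU): [F K Q]
  14. access K: HIT. Cache (LRU->MRU): [F Q K]
  15. access P: MISS, evict F. Cache (LRU->MRU): [Q K P]
Total: 6 hits, 9 misses, 6 evictions

Answer: Q K P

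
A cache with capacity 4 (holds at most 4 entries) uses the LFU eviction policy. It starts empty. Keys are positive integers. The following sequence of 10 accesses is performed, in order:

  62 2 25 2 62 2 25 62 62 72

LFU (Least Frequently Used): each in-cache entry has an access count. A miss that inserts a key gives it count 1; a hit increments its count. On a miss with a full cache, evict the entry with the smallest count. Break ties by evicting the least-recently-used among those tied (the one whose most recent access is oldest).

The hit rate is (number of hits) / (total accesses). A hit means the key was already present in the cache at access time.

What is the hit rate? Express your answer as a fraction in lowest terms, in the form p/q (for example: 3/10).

LFU simulation (capacity=4):
  1. access 62: MISS. Cache: [62(c=1)]
  2. access 2: MISS. Cache: [62(c=1) 2(c=1)]
  3. access 25: MISS. Cache: [62(c=1) 2(c=1) 25(c=1)]
  4. access 2: HIT, count now 2. Cache: [62(c=1) 25(c=1) 2(c=2)]
  5. access 62: HIT, count now 2. Cache: [25(c=1) 2(c=2) 62(c=2)]
  6. access 2: HIT, count now 3. Cache: [25(c=1) 62(c=2) 2(c=3)]
  7. access 25: HIT, count now 2. Cache: [62(c=2) 25(c=2) 2(c=3)]
  8. access 62: HIT, count now 3. Cache: [25(c=2) 2(c=3) 62(c=3)]
  9. access 62: HIT, count now 4. Cache: [25(c=2) 2(c=3) 62(c=4)]
  10. access 72: MISS. Cache: [72(c=1) 25(c=2) 2(c=3) 62(c=4)]
Total: 6 hits, 4 misses, 0 evictions

Hit rate = 6/10 = 3/5

Answer: 3/5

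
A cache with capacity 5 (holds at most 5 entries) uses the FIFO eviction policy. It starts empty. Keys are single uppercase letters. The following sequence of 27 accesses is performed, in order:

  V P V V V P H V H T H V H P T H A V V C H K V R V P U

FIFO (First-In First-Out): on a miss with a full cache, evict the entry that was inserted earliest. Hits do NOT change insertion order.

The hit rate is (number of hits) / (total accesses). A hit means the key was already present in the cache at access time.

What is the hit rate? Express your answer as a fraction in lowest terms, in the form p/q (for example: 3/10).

Answer: 16/27

Derivation:
FIFO simulation (capacity=5):
  1. access V: MISS. Cache (old->new): [V]
  2. access P: MISS. Cache (old->new): [V P]
  3. access V: HIT. Cache (old->new): [V P]
  4. access V: HIT. Cache (old->new): [V P]
  5. access V: HIT. Cache (old->new): [V P]
  6. access P: HIT. Cache (old->new): [V P]
  7. access H: MISS. Cache (old->new): [V P H]
  8. access V: HIT. Cache (old->new): [V P H]
  9. access H: HIT. Cache (old->new): [V P H]
  10. access T: MISS. Cache (old->new): [V P H T]
  11. access H: HIT. Cache (old->new): [V P H T]
  12. access V: HIT. Cache (old->new): [V P H T]
  13. access H: HIT. Cache (old->new): [V P H T]
  14. access P: HIT. Cache (old->new): [V P H T]
  15. access T: HIT. Cache (old->new): [V P H T]
  16. access H: HIT. Cache (old->new): [V P H T]
  17. access A: MISS. Cache (old->new): [V P H T A]
  18. access V: HIT. Cache (old->new): [V P H T A]
  19. access V: HIT. Cache (old->new): [V P H T A]
  20. access C: MISS, evict V. Cache (old->new): [P H T A C]
  21. access H: HIT. Cache (old->new): [P H T A C]
  22. access K: MISS, evict P. Cache (old->new): [H T A C K]
  23. access V: MISS, evict H. Cache (old->new): [T A C K V]
  24. access R: MISS, evict T. Cache (old->new): [A C K V R]
  25. access V: HIT. Cache (old->new): [A C K V R]
  26. access P: MISS, evict A. Cache (old->new): [C K V R P]
  27. access U: MISS, evict C. Cache (old->new): [K V R P U]
Total: 16 hits, 11 misses, 6 evictions

Hit rate = 16/27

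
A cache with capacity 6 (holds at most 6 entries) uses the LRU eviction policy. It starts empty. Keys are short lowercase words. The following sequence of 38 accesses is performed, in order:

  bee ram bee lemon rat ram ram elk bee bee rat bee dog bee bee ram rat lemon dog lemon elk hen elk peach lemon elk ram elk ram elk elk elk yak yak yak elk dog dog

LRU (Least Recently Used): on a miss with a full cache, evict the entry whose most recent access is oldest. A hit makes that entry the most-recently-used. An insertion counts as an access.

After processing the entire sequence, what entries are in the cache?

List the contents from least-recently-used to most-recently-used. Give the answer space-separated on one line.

LRU simulation (capacity=6):
  1. access bee: MISS. Cache (LRU->MRU): [bee]
  2. access ram: MISS. Cache (LRU->MRU): [bee ram]
  3. access bee: HIT. Cache (LRU->MRU): [ram bee]
  4. access lemon: MISS. Cache (LRU->MRU): [ram bee lemon]
  5. access rat: MISS. Cache (LRU->MRU): [ram bee lemon rat]
  6. access ram: HIT. Cache (LRU->MRU): [bee lemon rat ram]
  7. access ram: HIT. Cache (LRU->MRU): [bee lemon rat ram]
  8. access elk: MISS. Cache (LRU->MRU): [bee lemon rat ram elk]
  9. access bee: HIT. Cache (LRU->MRU): [lemon rat ram elk bee]
  10. access bee: HIT. Cache (LRU->MRU): [lemon rat ram elk bee]
  11. access rat: HIT. Cache (LRU->MRU): [lemon ram elk bee rat]
  12. access bee: HIT. Cache (LRU->MRU): [lemon ram elk rat bee]
  13. access dog: MISS. Cache (LRU->MRU): [lemon ram elk rat bee dog]
  14. access bee: HIT. Cache (LRU->MRU): [lemon ram elk rat dog bee]
  15. access bee: HIT. Cache (LRU->MRU): [lemon ram elk rat dog bee]
  16. access ram: HIT. Cache (LRU->MRU): [lemon elk rat dog bee ram]
  17. access rat: HIT. Cache (LRU->MRU): [lemon elk dog bee ram rat]
  18. access lemon: HIT. Cache (LRU->MRU): [elk dog bee ram rat lemon]
  19. access dog: HIT. Cache (LRU->MRU): [elk bee ram rat lemon dog]
  20. access lemon: HIT. Cache (LRU->MRU): [elk bee ram rat dog lemon]
  21. access elk: HIT. Cache (LRU->MRU): [bee ram rat dog lemon elk]
  22. access hen: MISS, evict bee. Cache (LRU->MRU): [ram rat dog lemon elk hen]
  23. access elk: HIT. Cache (LRU->MRU): [ram rat dog lemon hen elk]
  24. access peach: MISS, evict ram. Cache (LRU->MRU): [rat dog lemon hen elk peach]
  25. access lemon: HIT. Cache (LRU->MRU): [rat dog hen elk peach lemon]
  26. access elk: HIT. Cache (LRU->MRU): [rat dog hen peach lemon elk]
  27. access ram: MISS, evict rat. Cache (LRU->MRU): [dog hen peach lemon elk ram]
  28. access elk: HIT. Cache (LRU->MRU): [dog hen peach lemon ram elk]
  29. access ram: HIT. Cache (LRU->MRU): [dog hen peach lemon elk ram]
  30. access elk: HIT. Cache (LRU->MRU): [dog hen peach lemon ram elk]
  31. access elk: HIT. Cache (LRU->MRU): [dog hen peach lemon ram elk]
  32. access elk: HIT. Cache (LRU->MRU): [dog hen peach lemon ram elk]
  33. access yak: MISS, evict dog. Cache (LRU->MRU): [hen peach lemon ram elk yak]
  34. access yak: HIT. Cache (LRU->MRU): [hen peach lemon ram elk yak]
  35. access yak: HIT. Cache (LRU->MRU): [hen peach lemon ram elk yak]
  36. access elk: HIT. Cache (LRU->MRU): [hen peach lemon ram yak elk]
  37. access dog: MISS, evict hen. Cache (LRU->MRU): [peach lemon ram yak elk dog]
  38. access dog: HIT. Cache (LRU->MRU): [peach lemon ram yak elk dog]
Total: 27 hits, 11 misses, 5 evictions

Answer: peach lemon ram yak elk dog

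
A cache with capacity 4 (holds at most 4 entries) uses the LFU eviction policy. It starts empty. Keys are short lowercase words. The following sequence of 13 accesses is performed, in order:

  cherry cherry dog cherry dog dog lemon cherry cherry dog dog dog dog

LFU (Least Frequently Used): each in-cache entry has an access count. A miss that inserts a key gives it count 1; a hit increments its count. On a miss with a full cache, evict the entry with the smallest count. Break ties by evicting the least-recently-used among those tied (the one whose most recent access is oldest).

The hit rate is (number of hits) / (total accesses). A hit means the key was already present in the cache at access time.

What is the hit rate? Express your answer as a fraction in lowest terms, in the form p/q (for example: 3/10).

Answer: 10/13

Derivation:
LFU simulation (capacity=4):
  1. access cherry: MISS. Cache: [cherry(c=1)]
  2. access cherry: HIT, count now 2. Cache: [cherry(c=2)]
  3. access dog: MISS. Cache: [dog(c=1) cherry(c=2)]
  4. access cherry: HIT, count now 3. Cache: [dog(c=1) cherry(c=3)]
  5. access dog: HIT, count now 2. Cache: [dog(c=2) cherry(c=3)]
  6. access dog: HIT, count now 3. Cache: [cherry(c=3) dog(c=3)]
  7. access lemon: MISS. Cache: [lemon(c=1) cherry(c=3) dog(c=3)]
  8. access cherry: HIT, count now 4. Cache: [lemon(c=1) dog(c=3) cherry(c=4)]
  9. access cherry: HIT, count now 5. Cache: [lemon(c=1) dog(c=3) cherry(c=5)]
  10. access dog: HIT, count now 4. Cache: [lemon(c=1) dog(c=4) cherry(c=5)]
  11. access dog: HIT, count now 5. Cache: [lemon(c=1) cherry(c=5) dog(c=5)]
  12. access dog: HIT, count now 6. Cache: [lemon(c=1) cherry(c=5) dog(c=6)]
  13. access dog: HIT, count now 7. Cache: [lemon(c=1) cherry(c=5) dog(c=7)]
Total: 10 hits, 3 misses, 0 evictions

Hit rate = 10/13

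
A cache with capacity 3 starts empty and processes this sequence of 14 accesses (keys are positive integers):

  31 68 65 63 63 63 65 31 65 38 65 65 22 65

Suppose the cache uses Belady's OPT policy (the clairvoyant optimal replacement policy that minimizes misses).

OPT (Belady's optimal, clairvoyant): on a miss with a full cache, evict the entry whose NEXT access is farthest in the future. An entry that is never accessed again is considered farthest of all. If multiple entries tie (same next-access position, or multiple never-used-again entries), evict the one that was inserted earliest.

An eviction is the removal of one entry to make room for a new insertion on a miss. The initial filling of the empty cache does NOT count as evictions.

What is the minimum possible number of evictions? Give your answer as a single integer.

Answer: 3

Derivation:
OPT (Belady) simulation (capacity=3):
  1. access 31: MISS. Cache: [31]
  2. access 68: MISS. Cache: [31 68]
  3. access 65: MISS. Cache: [31 68 65]
  4. access 63: MISS, evict 68 (next use: never). Cache: [31 65 63]
  5. access 63: HIT. Next use of 63: step 6. Cache: [31 65 63]
  6. access 63: HIT. Next use of 63: never. Cache: [31 65 63]
  7. access 65: HIT. Next use of 65: step 9. Cache: [31 65 63]
  8. access 31: HIT. Next use of 31: never. Cache: [31 65 63]
  9. access 65: HIT. Next use of 65: step 11. Cache: [31 65 63]
  10. access 38: MISS, evict 31 (next use: never). Cache: [65 63 38]
  11. access 65: HIT. Next use of 65: step 12. Cache: [65 63 38]
  12. access 65: HIT. Next use of 65: step 14. Cache: [65 63 38]
  13. access 22: MISS, evict 63 (next use: never). Cache: [65 38 22]
  14. access 65: HIT. Next use of 65: never. Cache: [65 38 22]
Total: 8 hits, 6 misses, 3 evictions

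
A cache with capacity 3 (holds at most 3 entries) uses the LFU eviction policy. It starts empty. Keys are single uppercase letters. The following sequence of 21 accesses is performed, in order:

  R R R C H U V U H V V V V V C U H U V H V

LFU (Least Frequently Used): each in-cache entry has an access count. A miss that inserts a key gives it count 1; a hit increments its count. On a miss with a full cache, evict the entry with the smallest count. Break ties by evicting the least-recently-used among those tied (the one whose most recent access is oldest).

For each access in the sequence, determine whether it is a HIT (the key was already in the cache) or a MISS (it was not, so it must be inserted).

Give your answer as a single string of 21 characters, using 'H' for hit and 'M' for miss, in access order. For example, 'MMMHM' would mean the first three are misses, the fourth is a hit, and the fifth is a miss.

LFU simulation (capacity=3):
  1. access R: MISS. Cache: [R(c=1)]
  2. access R: HIT, count now 2. Cache: [R(c=2)]
  3. access R: HIT, count now 3. Cache: [R(c=3)]
  4. access C: MISS. Cache: [C(c=1) R(c=3)]
  5. access H: MISS. Cache: [C(c=1) H(c=1) R(c=3)]
  6. access U: MISS, evict C(c=1). Cache: [H(c=1) U(c=1) R(c=3)]
  7. access V: MISS, evict H(c=1). Cache: [U(c=1) V(c=1) R(c=3)]
  8. access U: HIT, count now 2. Cache: [V(c=1) U(c=2) R(c=3)]
  9. access H: MISS, evict V(c=1). Cache: [H(c=1) U(c=2) R(c=3)]
  10. access V: MISS, evict H(c=1). Cache: [V(c=1) U(c=2) R(c=3)]
  11. access V: HIT, count now 2. Cache: [U(c=2) V(c=2) R(c=3)]
  12. access V: HIT, count now 3. Cache: [U(c=2) R(c=3) V(c=3)]
  13. access V: HIT, count now 4. Cache: [U(c=2) R(c=3) V(c=4)]
  14. access V: HIT, count now 5. Cache: [U(c=2) R(c=3) V(c=5)]
  15. access C: MISS, evict U(c=2). Cache: [C(c=1) R(c=3) V(c=5)]
  16. access U: MISS, evict C(c=1). Cache: [U(c=1) R(c=3) V(c=5)]
  17. access H: MISS, evict U(c=1). Cache: [H(c=1) R(c=3) V(c=5)]
  18. access U: MISS, evict H(c=1). Cache: [U(c=1) R(c=3) V(c=5)]
  19. access V: HIT, count now 6. Cache: [U(c=1) R(c=3) V(c=6)]
  20. access H: MISS, evict U(c=1). Cache: [H(c=1) R(c=3) V(c=6)]
  21. access V: HIT, count now 7. Cache: [H(c=1) R(c=3) V(c=7)]
Total: 9 hits, 12 misses, 9 evictions

Answer: MHHMMMMHMMHHHHMMMMHMH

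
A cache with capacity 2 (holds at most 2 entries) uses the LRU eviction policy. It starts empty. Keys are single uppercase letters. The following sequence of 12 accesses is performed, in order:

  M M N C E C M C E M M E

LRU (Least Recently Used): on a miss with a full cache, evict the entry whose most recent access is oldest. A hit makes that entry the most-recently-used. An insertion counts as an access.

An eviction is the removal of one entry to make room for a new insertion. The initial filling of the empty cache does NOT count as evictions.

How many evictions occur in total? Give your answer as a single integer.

Answer: 5

Derivation:
LRU simulation (capacity=2):
  1. access M: MISS. Cache (LRU->MRU): [M]
  2. access M: HIT. Cache (LRU->MRU): [M]
  3. access N: MISS. Cache (LRU->MRU): [M N]
  4. access C: MISS, evict M. Cache (LRU->MRU): [N C]
  5. access E: MISS, evict N. Cache (LRU->MRU): [C E]
  6. access C: HIT. Cache (LRU->MRU): [E C]
  7. access M: MISS, evict E. Cache (LRU->MRU): [C M]
  8. access C: HIT. Cache (LRU->MRU): [M C]
  9. access E: MISS, evict M. Cache (LRU->MRU): [C E]
  10. access M: MISS, evict C. Cache (LRU->MRU): [E M]
  11. access M: HIT. Cache (LRU->MRU): [E M]
  12. access E: HIT. Cache (LRU->MRU): [M E]
Total: 5 hits, 7 misses, 5 evictions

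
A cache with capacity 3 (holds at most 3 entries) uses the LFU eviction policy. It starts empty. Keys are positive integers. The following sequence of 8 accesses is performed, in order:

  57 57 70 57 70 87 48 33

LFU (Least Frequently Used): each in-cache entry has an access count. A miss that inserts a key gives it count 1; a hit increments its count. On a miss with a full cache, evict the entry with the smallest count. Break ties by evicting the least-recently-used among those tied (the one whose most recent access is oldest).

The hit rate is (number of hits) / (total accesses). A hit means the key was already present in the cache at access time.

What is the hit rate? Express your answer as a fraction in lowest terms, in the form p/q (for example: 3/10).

LFU simulation (capacity=3):
  1. access 57: MISS. Cache: [57(c=1)]
  2. access 57: HIT, count now 2. Cache: [57(c=2)]
  3. access 70: MISS. Cache: [70(c=1) 57(c=2)]
  4. access 57: HIT, count now 3. Cache: [70(c=1) 57(c=3)]
  5. access 70: HIT, count now 2. Cache: [70(c=2) 57(c=3)]
  6. access 87: MISS. Cache: [87(c=1) 70(c=2) 57(c=3)]
  7. access 48: MISS, evict 87(c=1). Cache: [48(c=1) 70(c=2) 57(c=3)]
  8. access 33: MISS, evict 48(c=1). Cache: [33(c=1) 70(c=2) 57(c=3)]
Total: 3 hits, 5 misses, 2 evictions

Hit rate = 3/8

Answer: 3/8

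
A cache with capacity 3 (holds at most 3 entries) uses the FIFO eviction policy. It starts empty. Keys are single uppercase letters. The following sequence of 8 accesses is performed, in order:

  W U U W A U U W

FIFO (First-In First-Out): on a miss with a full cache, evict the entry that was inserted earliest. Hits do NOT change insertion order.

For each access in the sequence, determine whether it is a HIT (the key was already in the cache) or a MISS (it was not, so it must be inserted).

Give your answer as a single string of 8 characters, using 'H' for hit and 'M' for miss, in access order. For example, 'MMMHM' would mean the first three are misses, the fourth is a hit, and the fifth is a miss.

FIFO simulation (capacity=3):
  1. access W: MISS. Cache (old->new): [W]
  2. access U: MISS. Cache (old->new): [W U]
  3. access U: HIT. Cache (old->new): [W U]
  4. access W: HIT. Cache (old->new): [W U]
  5. access A: MISS. Cache (old->new): [W U A]
  6. access U: HIT. Cache (old->new): [W U A]
  7. access U: HIT. Cache (old->new): [W U A]
  8. access W: HIT. Cache (old->new): [W U A]
Total: 5 hits, 3 misses, 0 evictions

Answer: MMHHMHHH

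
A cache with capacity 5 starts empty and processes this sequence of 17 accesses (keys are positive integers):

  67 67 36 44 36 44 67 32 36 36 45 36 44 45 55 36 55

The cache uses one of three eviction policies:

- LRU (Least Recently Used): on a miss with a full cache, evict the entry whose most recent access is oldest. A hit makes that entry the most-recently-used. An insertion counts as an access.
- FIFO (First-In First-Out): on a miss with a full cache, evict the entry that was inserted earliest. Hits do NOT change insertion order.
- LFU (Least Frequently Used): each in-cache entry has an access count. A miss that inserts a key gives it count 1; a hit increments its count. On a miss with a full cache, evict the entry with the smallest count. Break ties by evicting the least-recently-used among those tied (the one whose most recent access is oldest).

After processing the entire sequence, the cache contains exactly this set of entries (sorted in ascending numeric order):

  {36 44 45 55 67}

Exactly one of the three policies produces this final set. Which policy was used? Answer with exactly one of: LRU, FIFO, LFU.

Answer: LFU

Derivation:
Simulating under each policy and comparing final sets:
  LRU: final set = {32 36 44 45 55} -> differs
  FIFO: final set = {32 36 44 45 55} -> differs
  LFU: final set = {36 44 45 55 67} -> MATCHES target
Only LFU produces the target set.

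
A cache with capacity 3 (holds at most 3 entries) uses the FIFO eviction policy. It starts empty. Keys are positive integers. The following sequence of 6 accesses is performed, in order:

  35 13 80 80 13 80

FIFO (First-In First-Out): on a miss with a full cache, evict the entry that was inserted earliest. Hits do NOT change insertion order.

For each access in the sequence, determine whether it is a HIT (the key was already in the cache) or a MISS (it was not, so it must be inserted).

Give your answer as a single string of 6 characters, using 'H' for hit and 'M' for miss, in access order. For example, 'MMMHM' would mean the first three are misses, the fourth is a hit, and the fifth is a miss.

Answer: MMMHHH

Derivation:
FIFO simulation (capacity=3):
  1. access 35: MISS. Cache (old->new): [35]
  2. access 13: MISS. Cache (old->new): [35 13]
  3. access 80: MISS. Cache (old->new): [35 13 80]
  4. access 80: HIT. Cache (old->new): [35 13 80]
  5. access 13: HIT. Cache (old->new): [35 13 80]
  6. access 80: HIT. Cache (old->new): [35 13 80]
Total: 3 hits, 3 misses, 0 evictions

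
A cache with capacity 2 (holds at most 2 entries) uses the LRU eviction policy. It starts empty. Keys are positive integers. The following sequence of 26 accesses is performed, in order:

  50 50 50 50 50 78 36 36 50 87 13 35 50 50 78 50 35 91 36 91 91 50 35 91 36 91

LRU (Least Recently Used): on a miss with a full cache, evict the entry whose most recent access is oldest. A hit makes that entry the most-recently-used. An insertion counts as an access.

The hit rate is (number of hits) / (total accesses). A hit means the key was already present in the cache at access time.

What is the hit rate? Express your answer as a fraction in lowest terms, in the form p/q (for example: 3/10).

LRU simulation (capacity=2):
  1. access 50: MISS. Cache (LRU->MRU): [50]
  2. access 50: HIT. Cache (LRU->MRU): [50]
  3. access 50: HIT. Cache (LRU->MRU): [50]
  4. access 50: HIT. Cache (LRU->MRU): [50]
  5. access 50: HIT. Cache (LRU->MRU): [50]
  6. access 78: MISS. Cache (LRU->MRU): [50 78]
  7. access 36: MISS, evict 50. Cache (LRU->MRU): [78 36]
  8. access 36: HIT. Cache (LRU->MRU): [78 36]
  9. access 50: MISS, evict 78. Cache (LRU->MRU): [36 50]
  10. access 87: MISS, evict 36. Cache (LRU->MRU): [50 87]
  11. access 13: MISS, evict 50. Cache (LRU->MRU): [87 13]
  12. access 35: MISS, evict 87. Cache (LRU->MRU): [13 35]
  13. access 50: MISS, evict 13. Cache (LRU->MRU): [35 50]
  14. access 50: HIT. Cache (LRU->MRU): [35 50]
  15. access 78: MISS, evict 35. Cache (LRU->MRU): [50 78]
  16. access 50: HIT. Cache (LRU->MRU): [78 50]
  17. access 35: MISS, evict 78. Cache (LRU->MRU): [50 35]
  18. access 91: MISS, evict 50. Cache (LRU->MRU): [35 91]
  19. access 36: MISS, evict 35. Cache (LRU->MRU): [91 36]
  20. access 91: HIT. Cache (LRU->MRU): [36 91]
  21. access 91: HIT. Cache (LRU->MRU): [36 91]
  22. access 50: MISS, evict 36. Cache (LRU->MRU): [91 50]
  23. access 35: MISS, evict 91. Cache (LRU->MRU): [50 35]
  24. access 91: MISS, evict 50. Cache (LRU->MRU): [35 91]
  25. access 36: MISS, evict 35. Cache (LRU->MRU): [91 36]
  26. access 91: HIT. Cache (LRU->MRU): [36 91]
Total: 10 hits, 16 misses, 14 evictions

Hit rate = 10/26 = 5/13

Answer: 5/13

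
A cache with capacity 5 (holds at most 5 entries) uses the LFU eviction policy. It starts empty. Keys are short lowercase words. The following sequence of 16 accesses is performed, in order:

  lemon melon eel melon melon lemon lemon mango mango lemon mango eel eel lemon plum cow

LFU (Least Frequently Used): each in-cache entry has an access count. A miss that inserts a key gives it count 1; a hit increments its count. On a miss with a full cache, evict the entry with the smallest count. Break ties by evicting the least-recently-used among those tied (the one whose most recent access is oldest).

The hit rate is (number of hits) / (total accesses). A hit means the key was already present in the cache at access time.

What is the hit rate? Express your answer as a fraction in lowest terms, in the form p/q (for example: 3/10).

LFU simulation (capacity=5):
  1. access lemon: MISS. Cache: [lemon(c=1)]
  2. access melon: MISS. Cache: [lemon(c=1) melon(c=1)]
  3. access eel: MISS. Cache: [lemon(c=1) melon(c=1) eel(c=1)]
  4. access melon: HIT, count now 2. Cache: [lemon(c=1) eel(c=1) melon(c=2)]
  5. access melon: HIT, count now 3. Cache: [lemon(c=1) eel(c=1) melon(c=3)]
  6. access lemon: HIT, count now 2. Cache: [eel(c=1) lemon(c=2) melon(c=3)]
  7. access lemon: HIT, count now 3. Cache: [eel(c=1) melon(c=3) lemon(c=3)]
  8. access mango: MISS. Cache: [eel(c=1) mango(c=1) melon(c=3) lemon(c=3)]
  9. access mango: HIT, count now 2. Cache: [eel(c=1) mango(c=2) melon(c=3) lemon(c=3)]
  10. access lemon: HIT, count now 4. Cache: [eel(c=1) mango(c=2) melon(c=3) lemon(c=4)]
  11. access mango: HIT, count now 3. Cache: [eel(c=1) melon(c=3) mango(c=3) lemon(c=4)]
  12. access eel: HIT, count now 2. Cache: [eel(c=2) melon(c=3) mango(c=3) lemon(c=4)]
  13. access eel: HIT, count now 3. Cache: [melon(c=3) mango(c=3) eel(c=3) lemon(c=4)]
  14. access lemon: HIT, count now 5. Cache: [melon(c=3) mango(c=3) eel(c=3) lemon(c=5)]
  15. access plum: MISS. Cache: [plum(c=1) melon(c=3) mango(c=3) eel(c=3) lemon(c=5)]
  16. access cow: MISS, evict plum(c=1). Cache: [cow(c=1) melon(c=3) mango(c=3) eel(c=3) lemon(c=5)]
Total: 10 hits, 6 misses, 1 evictions

Hit rate = 10/16 = 5/8

Answer: 5/8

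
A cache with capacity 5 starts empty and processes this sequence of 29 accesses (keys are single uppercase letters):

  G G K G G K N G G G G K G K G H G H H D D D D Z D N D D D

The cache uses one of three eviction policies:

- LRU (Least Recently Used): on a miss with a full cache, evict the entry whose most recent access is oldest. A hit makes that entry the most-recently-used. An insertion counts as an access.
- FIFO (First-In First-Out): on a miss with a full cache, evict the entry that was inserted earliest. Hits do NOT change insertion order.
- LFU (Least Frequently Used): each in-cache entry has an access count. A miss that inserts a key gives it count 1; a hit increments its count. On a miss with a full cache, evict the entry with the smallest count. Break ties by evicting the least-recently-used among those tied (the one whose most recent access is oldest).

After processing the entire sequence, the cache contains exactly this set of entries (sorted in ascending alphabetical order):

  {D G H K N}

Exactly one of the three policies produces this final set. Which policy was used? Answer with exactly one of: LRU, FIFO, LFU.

Answer: LFU

Derivation:
Simulating under each policy and comparing final sets:
  LRU: final set = {D G H N Z} -> differs
  FIFO: final set = {D H K N Z} -> differs
  LFU: final set = {D G H K N} -> MATCHES target
Only LFU produces the target set.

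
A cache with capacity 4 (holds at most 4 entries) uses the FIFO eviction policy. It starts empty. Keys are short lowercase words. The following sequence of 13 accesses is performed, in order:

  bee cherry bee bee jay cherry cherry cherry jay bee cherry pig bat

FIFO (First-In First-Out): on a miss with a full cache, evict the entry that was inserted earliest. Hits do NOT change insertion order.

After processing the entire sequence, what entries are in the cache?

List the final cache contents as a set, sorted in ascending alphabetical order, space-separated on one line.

Answer: bat cherry jay pig

Derivation:
FIFO simulation (capacity=4):
  1. access bee: MISS. Cache (old->new): [bee]
  2. access cherry: MISS. Cache (old->new): [bee cherry]
  3. access bee: HIT. Cache (old->new): [bee cherry]
  4. access bee: HIT. Cache (old->new): [bee cherry]
  5. access jay: MISS. Cache (old->new): [bee cherry jay]
  6. access cherry: HIT. Cache (old->new): [bee cherry jay]
  7. access cherry: HIT. Cache (old->new): [bee cherry jay]
  8. access cherry: HIT. Cache (old->new): [bee cherry jay]
  9. access jay: HIT. Cache (old->new): [bee cherry jay]
  10. access bee: HIT. Cache (old->new): [bee cherry jay]
  11. access cherry: HIT. Cache (old->new): [bee cherry jay]
  12. access pig: MISS. Cache (old->new): [bee cherry jay pig]
  13. access bat: MISS, evict bee. Cache (old->new): [cherry jay pig bat]
Total: 8 hits, 5 misses, 1 evictions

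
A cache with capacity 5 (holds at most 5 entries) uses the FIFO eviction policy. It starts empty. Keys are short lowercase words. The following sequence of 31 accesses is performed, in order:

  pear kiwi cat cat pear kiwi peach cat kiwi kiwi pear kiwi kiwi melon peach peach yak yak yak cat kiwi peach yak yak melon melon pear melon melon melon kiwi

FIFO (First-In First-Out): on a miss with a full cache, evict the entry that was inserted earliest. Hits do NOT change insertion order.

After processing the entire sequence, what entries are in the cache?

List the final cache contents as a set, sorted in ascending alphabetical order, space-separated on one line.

FIFO simulation (capacity=5):
  1. access pear: MISS. Cache (old->new): [pear]
  2. access kiwi: MISS. Cache (old->new): [pear kiwi]
  3. access cat: MISS. Cache (old->new): [pear kiwi cat]
  4. access cat: HIT. Cache (old->new): [pear kiwi cat]
  5. access pear: HIT. Cache (old->new): [pear kiwi cat]
  6. access kiwi: HIT. Cache (old->new): [pear kiwi cat]
  7. access peach: MISS. Cache (old->new): [pear kiwi cat peach]
  8. access cat: HIT. Cache (old->new): [pear kiwi cat peach]
  9. access kiwi: HIT. Cache (old->new): [pear kiwi cat peach]
  10. access kiwi: HIT. Cache (old->new): [pear kiwi cat peach]
  11. access pear: HIT. Cache (old->new): [pear kiwi cat peach]
  12. access kiwi: HIT. Cache (old->new): [pear kiwi cat peach]
  13. access kiwi: HIT. Cache (old->new): [pear kiwi cat peach]
  14. access melon: MISS. Cache (old->new): [pear kiwi cat peach melon]
  15. access peach: HIT. Cache (old->new): [pear kiwi cat peach melon]
  16. access peach: HIT. Cache (old->new): [pear kiwi cat peach melon]
  17. access yak: MISS, evict pear. Cache (old->new): [kiwi cat peach melon yak]
  18. access yak: HIT. Cache (old->new): [kiwi cat peach melon yak]
  19. access yak: HIT. Cache (old->new): [kiwi cat peach melon yak]
  20. access cat: HIT. Cache (old->new): [kiwi cat peach melon yak]
  21. access kiwi: HIT. Cache (old->new): [kiwi cat peach melon yak]
  22. access peach: HIT. Cache (old->new): [kiwi cat peach melon yak]
  23. access yak: HIT. Cache (old->new): [kiwi cat peach melon yak]
  24. access yak: HIT. Cache (old->new): [kiwi cat peach melon yak]
  25. access melon: HIT. Cache (old->new): [kiwi cat peach melon yak]
  26. access melon: HIT. Cache (old->new): [kiwi cat peach melon yak]
  27. access pear: MISS, evict kiwi. Cache (old->new): [cat peach melon yak pear]
  28. access melon: HIT. Cache (old->new): [cat peach melon yak pear]
  29. access melon: HIT. Cache (old->new): [cat peach melon yak pear]
  30. access melon: HIT. Cache (old->new): [cat peach melon yak pear]
  31. access kiwi: MISS, evict cat. Cache (old->new): [peach melon yak pear kiwi]
Total: 23 hits, 8 misses, 3 evictions

Answer: kiwi melon peach pear yak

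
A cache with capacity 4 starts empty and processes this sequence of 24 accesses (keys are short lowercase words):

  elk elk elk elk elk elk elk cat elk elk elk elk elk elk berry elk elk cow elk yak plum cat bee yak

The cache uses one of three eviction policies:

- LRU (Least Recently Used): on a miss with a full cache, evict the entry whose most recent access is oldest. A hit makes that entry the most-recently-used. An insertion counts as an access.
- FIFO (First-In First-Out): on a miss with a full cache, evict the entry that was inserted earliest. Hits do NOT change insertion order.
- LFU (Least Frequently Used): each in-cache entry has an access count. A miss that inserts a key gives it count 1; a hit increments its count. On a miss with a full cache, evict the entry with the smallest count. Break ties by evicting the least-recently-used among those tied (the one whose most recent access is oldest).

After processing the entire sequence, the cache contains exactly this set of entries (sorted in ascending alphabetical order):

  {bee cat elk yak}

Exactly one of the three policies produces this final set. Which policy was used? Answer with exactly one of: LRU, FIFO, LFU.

Simulating under each policy and comparing final sets:
  LRU: final set = {bee cat plum yak} -> differs
  FIFO: final set = {bee cat plum yak} -> differs
  LFU: final set = {bee cat elk yak} -> MATCHES target
Only LFU produces the target set.

Answer: LFU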